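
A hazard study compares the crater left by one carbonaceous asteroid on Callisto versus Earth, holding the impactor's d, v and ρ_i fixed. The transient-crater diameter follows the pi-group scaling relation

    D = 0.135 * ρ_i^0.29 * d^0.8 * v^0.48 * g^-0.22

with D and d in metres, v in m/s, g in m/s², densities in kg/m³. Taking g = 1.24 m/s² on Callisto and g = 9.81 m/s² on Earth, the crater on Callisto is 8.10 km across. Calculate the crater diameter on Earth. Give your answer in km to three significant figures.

All impactor-dependent factors cancel in the ratio, leaving D_Earth/D_Callisto = (g_Earth/g_Callisto)^-0.22.
(9.81/1.24)^-0.22 = 7.911^-0.22 = 0.6344
D_Earth = 0.6344 × 8.10 km = 5.14 km

D ≈ 5.14 km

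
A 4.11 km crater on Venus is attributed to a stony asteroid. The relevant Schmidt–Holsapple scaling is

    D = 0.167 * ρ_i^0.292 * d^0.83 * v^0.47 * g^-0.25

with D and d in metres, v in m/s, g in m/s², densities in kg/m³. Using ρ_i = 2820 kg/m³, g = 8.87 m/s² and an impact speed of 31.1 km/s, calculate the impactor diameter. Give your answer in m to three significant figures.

d ≈ 65.8 m

Rearranging for d: d = [D / (0.167 · 2820^0.292 · 31100^0.47 · 8.87^-0.25)]^(1/0.83).
D = 4110 m.
2820^0.292 = 10.17
31100^0.47 = 129.3
8.87^-0.25 = 0.5795
Denominator = 0.167 × 10.17 × 129.3 × 0.5795 = 127.3
D / 127.3 = 4110 / 127.3 = 32.29
d = 32.29^(1/0.83) = 32.29^1.2048 = 65.78 m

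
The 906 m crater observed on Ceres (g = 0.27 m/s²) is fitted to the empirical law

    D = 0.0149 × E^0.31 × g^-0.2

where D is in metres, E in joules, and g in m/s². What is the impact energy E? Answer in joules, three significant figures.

E ≈ 1.16 × 10^15 J

Rearranging: E = [D / (0.0149 · g^-0.2)]^(1/0.31).
g^-0.2 = 0.27^-0.2 = 1.299
D / (0.0149 × 1.299) = 906 / (0.01936) = 4.680 × 10^4
E = (4.680 × 10^4)^3.2258 = 1.162 × 10^15 J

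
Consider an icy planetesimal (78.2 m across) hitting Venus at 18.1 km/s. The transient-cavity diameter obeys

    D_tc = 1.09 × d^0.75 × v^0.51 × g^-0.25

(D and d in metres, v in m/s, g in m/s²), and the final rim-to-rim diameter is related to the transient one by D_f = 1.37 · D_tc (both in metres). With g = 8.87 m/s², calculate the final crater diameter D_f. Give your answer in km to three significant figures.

D_f ≈ 3.38 km

v = 18100 m/s.
d^0.75 = 78.2^0.75 = 26.30
v^0.51 = 18100^0.51 = 148.4
g^-0.25 = 8.87^-0.25 = 0.5795
D_tc = 1.09 × 26.30 × 148.4 × 0.5795 = 2465 m
D_f = 1.37 × 2465 = 3377 m
     = 3.377 km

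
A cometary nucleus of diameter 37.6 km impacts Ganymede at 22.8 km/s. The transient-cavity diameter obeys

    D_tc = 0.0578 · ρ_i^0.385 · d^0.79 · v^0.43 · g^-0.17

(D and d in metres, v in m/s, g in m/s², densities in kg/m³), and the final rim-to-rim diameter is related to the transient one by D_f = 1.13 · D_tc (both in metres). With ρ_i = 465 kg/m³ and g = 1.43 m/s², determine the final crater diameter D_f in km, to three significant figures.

D_f ≈ 201 km

In SI: d = 37600 m, v = 22800 m/s.
ρ_i^0.385 = 465^0.385 = 10.64
d^0.79 = 37600^0.79 = 4115
v^0.43 = 22800^0.43 = 74.80
g^-0.17 = 1.43^-0.17 = 0.9410
D_tc = 0.0578 × 10.64 × 4115 × 74.80 × 0.9410 = 1.781 × 10^5 m
D_f = 1.13 × 1.781 × 10^5 = 2.013 × 10^5 m
     = 201.3 km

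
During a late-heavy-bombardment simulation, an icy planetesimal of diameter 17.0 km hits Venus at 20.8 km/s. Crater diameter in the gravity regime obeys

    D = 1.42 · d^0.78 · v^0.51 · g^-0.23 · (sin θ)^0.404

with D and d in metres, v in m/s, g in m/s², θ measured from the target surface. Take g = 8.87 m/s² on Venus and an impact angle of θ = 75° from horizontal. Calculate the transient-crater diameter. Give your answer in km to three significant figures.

In SI units: d = 17000 m, v = 20800 m/s.
d^0.78 = 17000^0.78 = 1994
v^0.51 = 20800^0.51 = 159.3
g^-0.23 = 8.87^-0.23 = 0.6053
(sin 75°)^0.404 = 0.9659^0.404 = 0.9861
D = 1.42 × 1994 × 159.3 × 0.6053 × 0.9861 = 2.692 × 10^5 m
   = 269.2 km

D ≈ 269 km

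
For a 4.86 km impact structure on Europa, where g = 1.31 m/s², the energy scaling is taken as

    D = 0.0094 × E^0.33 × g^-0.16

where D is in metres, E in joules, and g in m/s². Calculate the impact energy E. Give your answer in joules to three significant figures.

E ≈ 2.35 × 10^17 J

Rearranging: E = [D / (0.0094 · g^-0.16)]^(1/0.33).
D = 4860 m.
g^-0.16 = 1.31^-0.16 = 0.9577
D / (0.0094 × 0.9577) = 4860 / (9.002 × 10^-3) = 5.399 × 10^5
E = (5.399 × 10^5)^3.0303 = 2.348 × 10^17 J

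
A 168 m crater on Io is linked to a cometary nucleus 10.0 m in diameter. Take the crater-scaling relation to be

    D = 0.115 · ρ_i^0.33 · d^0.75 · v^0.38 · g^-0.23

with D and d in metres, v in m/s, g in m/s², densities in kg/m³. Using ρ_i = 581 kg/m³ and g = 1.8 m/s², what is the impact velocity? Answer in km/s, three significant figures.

Rearranging for v: v = [D / (0.115 · 581^0.33 · 10^0.75 · 1.8^-0.23)]^(1/0.38).
581^0.33 = 8.169
10^0.75 = 5.623
1.8^-0.23 = 0.8735
Denominator = 0.115 × 8.169 × 5.623 × 0.8735 = 4.614
D / 4.614 = 168 / 4.614 = 36.41
v = 36.41^(1/0.38) = 36.41^2.6316 = 12838 m/s

v ≈ 12.8 km/s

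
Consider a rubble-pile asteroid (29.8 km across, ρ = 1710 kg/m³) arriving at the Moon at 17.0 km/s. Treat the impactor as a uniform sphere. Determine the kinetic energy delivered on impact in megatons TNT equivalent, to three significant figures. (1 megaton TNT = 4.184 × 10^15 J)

d = 29800 m; v = 17000 m/s.
Mass m = (π/6) ρ d³ = (π/6) × 1710 × (29800)³ = 2.369 × 10^16 kg
E = ½ m v² = 0.5 × 2.369 × 10^16 × (17000)² = 3.423 × 10^24 J
   = 3.423 × 10^24 / 4.184×10^15 = 8.181 × 10^8 Mt

E ≈ 8.18 × 10^8 Mt TNT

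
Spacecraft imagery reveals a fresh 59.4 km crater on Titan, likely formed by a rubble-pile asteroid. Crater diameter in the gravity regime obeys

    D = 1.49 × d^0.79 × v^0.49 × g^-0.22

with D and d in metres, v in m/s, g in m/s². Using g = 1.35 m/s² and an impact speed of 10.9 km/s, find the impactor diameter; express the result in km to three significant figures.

Rearranging for d: d = [D / (1.49 · 10900^0.49 · 1.35^-0.22)]^(1/0.79).
D = 59400 m.
10900^0.49 = 95.13
1.35^-0.22 = 0.9361
Denominator = 1.49 × 95.13 × 0.9361 = 132.7
D / 132.7 = 59400 / 132.7 = 447.6
d = 447.6^(1/0.79) = 447.6^1.2658 = 2267 m

d ≈ 2.27 km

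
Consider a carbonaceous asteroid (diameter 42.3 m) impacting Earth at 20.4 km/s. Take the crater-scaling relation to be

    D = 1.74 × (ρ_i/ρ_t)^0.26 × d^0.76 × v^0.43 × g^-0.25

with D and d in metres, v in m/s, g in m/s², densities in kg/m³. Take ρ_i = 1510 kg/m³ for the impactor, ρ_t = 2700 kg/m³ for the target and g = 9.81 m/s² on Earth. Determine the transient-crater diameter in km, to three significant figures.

In SI units: v = 20400 m/s.
(ρ_i/ρ_t)^0.26 = (1510/2700)^0.26 = 0.8598
d^0.76 = 42.3^0.76 = 17.22
v^0.43 = 20400^0.43 = 71.31
g^-0.25 = 9.81^-0.25 = 0.5650
D = 1.74 × 0.8598 × 17.22 × 71.31 × 0.5650 = 1038 m
   = 1.038 km

D ≈ 1.04 km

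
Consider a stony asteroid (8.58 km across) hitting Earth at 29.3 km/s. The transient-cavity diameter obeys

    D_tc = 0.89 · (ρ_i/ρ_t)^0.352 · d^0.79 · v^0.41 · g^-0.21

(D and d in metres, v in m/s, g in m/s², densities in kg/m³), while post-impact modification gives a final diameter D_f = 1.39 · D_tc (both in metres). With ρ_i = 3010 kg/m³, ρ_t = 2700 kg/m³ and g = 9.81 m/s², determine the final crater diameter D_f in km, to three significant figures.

In SI: d = 8580 m, v = 29300 m/s.
(ρ_i/ρ_t)^0.352 = (3010/2700)^0.352 = 1.039
d^0.79 = 8580^0.79 = 1281
v^0.41 = 29300^0.41 = 67.83
g^-0.21 = 9.81^-0.21 = 0.6191
D_tc = 0.89 × 1.039 × 1281 × 67.83 × 0.6191 = 49740 m
D_f = 1.39 × 49740 = 69139 m
     = 69.14 km

D_f ≈ 69.1 km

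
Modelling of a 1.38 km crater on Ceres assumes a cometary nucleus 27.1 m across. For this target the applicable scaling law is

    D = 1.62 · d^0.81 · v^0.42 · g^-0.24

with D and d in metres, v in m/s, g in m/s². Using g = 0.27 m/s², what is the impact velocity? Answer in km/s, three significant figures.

Rearranging for v: v = [D / (1.62 · 27.1^0.81 · 0.27^-0.24)]^(1/0.42).
D = 1380 m.
27.1^0.81 = 14.48
0.27^-0.24 = 1.369
Denominator = 1.62 × 14.48 × 1.369 = 32.11
D / 32.11 = 1380 / 32.11 = 42.98
v = 42.98^(1/0.42) = 42.98^2.381 = 7741 m/s

v ≈ 7.74 km/s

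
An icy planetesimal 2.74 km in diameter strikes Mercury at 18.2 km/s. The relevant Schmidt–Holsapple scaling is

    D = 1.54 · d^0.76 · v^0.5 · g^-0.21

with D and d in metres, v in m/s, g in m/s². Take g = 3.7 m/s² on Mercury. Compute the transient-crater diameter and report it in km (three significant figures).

D ≈ 64.7 km

In SI units: d = 2740 m, v = 18200 m/s.
d^0.76 = 2740^0.76 = 409.9
v^0.5 = 18200^0.5 = 134.9
g^-0.21 = 3.7^-0.21 = 0.7598
D = 1.54 × 409.9 × 134.9 × 0.7598 = 64701 m
   = 64.70 km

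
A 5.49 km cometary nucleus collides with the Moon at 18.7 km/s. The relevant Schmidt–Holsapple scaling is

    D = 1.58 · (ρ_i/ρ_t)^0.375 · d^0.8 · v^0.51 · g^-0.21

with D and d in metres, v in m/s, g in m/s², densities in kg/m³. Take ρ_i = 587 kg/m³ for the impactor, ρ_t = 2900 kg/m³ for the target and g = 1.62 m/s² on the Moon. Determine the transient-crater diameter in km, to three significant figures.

D ≈ 116 km

In SI units: d = 5490 m, v = 18700 m/s.
(ρ_i/ρ_t)^0.375 = (587/2900)^0.375 = 0.5493
d^0.8 = 5490^0.8 = 981.0
v^0.51 = 18700^0.51 = 150.9
g^-0.21 = 1.62^-0.21 = 0.9037
D = 1.58 × 0.5493 × 981.0 × 150.9 × 0.9037 = 1.161 × 10^5 m
   = 116.1 km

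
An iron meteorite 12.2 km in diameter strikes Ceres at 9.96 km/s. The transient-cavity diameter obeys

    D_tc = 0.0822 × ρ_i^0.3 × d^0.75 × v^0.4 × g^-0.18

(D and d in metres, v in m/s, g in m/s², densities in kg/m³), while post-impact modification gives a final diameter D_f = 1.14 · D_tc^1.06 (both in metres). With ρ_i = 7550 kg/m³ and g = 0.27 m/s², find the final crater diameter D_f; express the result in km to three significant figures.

In SI: d = 12200 m, v = 9960 m/s.
ρ_i^0.3 = 7550^0.3 = 14.57
d^0.75 = 12200^0.75 = 1161
v^0.4 = 9960^0.4 = 39.75
g^-0.18 = 0.27^-0.18 = 1.266
D_tc = 0.0822 × 14.57 × 1161 × 39.75 × 1.266 = 69970 m
D_f = 1.14 × (69970)^1.06 = 1.558 × 10^5 m
     = 155.8 km

D_f ≈ 156 km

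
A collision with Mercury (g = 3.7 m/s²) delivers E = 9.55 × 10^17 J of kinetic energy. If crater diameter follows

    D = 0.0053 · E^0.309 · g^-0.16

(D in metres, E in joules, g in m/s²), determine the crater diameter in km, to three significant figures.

E^0.309 = (9.55 × 10^17)^0.309 = 3.596 × 10^5
g^-0.16 = 3.7^-0.16 = 0.8111
D = 0.0053 × 3.596 × 10^5 × 0.8111 = 1546 m
   = 1.546 km

D ≈ 1.55 km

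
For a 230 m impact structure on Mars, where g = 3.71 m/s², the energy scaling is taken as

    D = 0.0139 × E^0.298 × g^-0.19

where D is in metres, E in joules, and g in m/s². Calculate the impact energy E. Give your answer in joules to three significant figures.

E ≈ 3.31 × 10^14 J

Rearranging: E = [D / (0.0139 · g^-0.19)]^(1/0.298).
g^-0.19 = 3.71^-0.19 = 0.7795
D / (0.0139 × 0.7795) = 230 / (0.01084) = 2.122 × 10^4
E = (2.122 × 10^4)^3.3557 = 3.306 × 10^14 J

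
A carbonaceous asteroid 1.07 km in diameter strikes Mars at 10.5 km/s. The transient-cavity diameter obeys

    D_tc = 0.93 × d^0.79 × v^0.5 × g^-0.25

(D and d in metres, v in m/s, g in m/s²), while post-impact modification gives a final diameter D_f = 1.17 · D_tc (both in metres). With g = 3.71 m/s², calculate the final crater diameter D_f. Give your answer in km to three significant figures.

In SI: d = 1070 m, v = 10500 m/s.
d^0.79 = 1070^0.79 = 247.3
v^0.5 = 10500^0.5 = 102.5
g^-0.25 = 3.71^-0.25 = 0.7205
D_tc = 0.93 × 247.3 × 102.5 × 0.7205 = 16980 m
D_f = 1.17 × 16980 = 19867 m
     = 19.87 km

D_f ≈ 19.9 km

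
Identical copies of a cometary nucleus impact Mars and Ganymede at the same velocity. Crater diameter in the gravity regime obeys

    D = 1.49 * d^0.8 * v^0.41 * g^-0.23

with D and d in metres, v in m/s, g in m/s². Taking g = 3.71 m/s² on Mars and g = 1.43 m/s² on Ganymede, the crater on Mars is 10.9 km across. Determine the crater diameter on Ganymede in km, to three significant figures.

D ≈ 13.6 km

All impactor-dependent factors cancel in the ratio, leaving D_Ganymede/D_Mars = (g_Ganymede/g_Mars)^-0.23.
(1.43/3.71)^-0.23 = 0.3854^-0.23 = 1.245
D_Ganymede = 1.245 × 10.9 km = 13.6 km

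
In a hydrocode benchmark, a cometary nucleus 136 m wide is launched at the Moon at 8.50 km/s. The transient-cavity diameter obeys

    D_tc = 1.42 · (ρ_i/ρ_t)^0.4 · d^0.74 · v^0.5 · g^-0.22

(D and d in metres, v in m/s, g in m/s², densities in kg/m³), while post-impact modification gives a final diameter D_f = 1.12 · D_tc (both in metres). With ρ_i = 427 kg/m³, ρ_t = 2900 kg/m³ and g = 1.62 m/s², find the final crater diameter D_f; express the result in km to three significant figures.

v = 8500 m/s.
(ρ_i/ρ_t)^0.4 = (427/2900)^0.4 = 0.4647
d^0.74 = 136^0.74 = 37.92
v^0.5 = 8500^0.5 = 92.20
g^-0.22 = 1.62^-0.22 = 0.8993
D_tc = 1.42 × 0.4647 × 37.92 × 92.20 × 0.8993 = 2075 m
D_f = 1.12 × 2075 = 2324 m
     = 2.324 km

D_f ≈ 2.32 km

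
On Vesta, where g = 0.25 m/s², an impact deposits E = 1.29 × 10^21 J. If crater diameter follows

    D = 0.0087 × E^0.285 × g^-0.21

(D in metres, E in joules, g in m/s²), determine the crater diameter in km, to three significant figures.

D ≈ 12.1 km

E^0.285 = (1.29 × 10^21)^0.285 = 1.039 × 10^6
g^-0.21 = 0.25^-0.21 = 1.338
D = 0.0087 × 1.039 × 10^6 × 1.338 = 12095 m
   = 12.09 km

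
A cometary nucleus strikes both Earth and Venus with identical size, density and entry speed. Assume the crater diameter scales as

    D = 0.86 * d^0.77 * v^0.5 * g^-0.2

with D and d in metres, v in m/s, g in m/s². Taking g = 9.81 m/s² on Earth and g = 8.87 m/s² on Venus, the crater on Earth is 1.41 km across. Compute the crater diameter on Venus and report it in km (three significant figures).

D ≈ 1.44 km

All impactor-dependent factors cancel in the ratio, leaving D_Venus/D_Earth = (g_Venus/g_Earth)^-0.2.
(8.87/9.81)^-0.2 = 0.9042^-0.2 = 1.020
D_Venus = 1.020 × 1.41 km = 1.44 km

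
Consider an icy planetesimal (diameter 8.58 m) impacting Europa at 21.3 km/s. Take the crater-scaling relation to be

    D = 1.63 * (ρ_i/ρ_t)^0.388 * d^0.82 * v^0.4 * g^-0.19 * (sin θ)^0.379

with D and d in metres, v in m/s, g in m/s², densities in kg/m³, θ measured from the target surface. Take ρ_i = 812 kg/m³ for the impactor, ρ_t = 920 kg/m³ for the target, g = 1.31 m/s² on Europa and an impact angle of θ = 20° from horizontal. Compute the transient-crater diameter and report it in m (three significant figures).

In SI units: v = 21300 m/s.
(ρ_i/ρ_t)^0.388 = (812/920)^0.388 = 0.9527
d^0.82 = 8.58^0.82 = 5.827
v^0.4 = 21300^0.4 = 53.87
g^-0.19 = 1.31^-0.19 = 0.9500
(sin 20°)^0.379 = 0.3420^0.379 = 0.6659
D = 1.63 × 0.9527 × 5.827 × 53.87 × 0.9500 × 0.6659 = 308.4 m

D ≈ 308 m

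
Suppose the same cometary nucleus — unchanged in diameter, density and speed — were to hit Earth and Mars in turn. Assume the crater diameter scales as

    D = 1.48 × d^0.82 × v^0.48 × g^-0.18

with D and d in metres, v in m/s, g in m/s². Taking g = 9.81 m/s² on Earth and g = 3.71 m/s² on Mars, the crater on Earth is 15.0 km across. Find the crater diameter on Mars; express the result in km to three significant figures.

D ≈ 17.9 km

All impactor-dependent factors cancel in the ratio, leaving D_Mars/D_Earth = (g_Mars/g_Earth)^-0.18.
(3.71/9.81)^-0.18 = 0.3782^-0.18 = 1.191
D_Mars = 1.191 × 15.0 km = 17.9 km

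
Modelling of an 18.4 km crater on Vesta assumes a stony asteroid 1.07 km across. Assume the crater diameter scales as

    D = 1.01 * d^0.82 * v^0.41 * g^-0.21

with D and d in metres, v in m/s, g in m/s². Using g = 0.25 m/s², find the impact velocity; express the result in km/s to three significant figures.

v ≈ 10.6 km/s

Rearranging for v: v = [D / (1.01 · 1070^0.82 · 0.25^-0.21)]^(1/0.41).
D = 18400 m.
1070^0.82 = 304.9
0.25^-0.21 = 1.338
Denominator = 1.01 × 304.9 × 1.338 = 412.0
D / 412.0 = 18400 / 412.0 = 44.66
v = 44.66^(1/0.41) = 44.66^2.439 = 10572 m/s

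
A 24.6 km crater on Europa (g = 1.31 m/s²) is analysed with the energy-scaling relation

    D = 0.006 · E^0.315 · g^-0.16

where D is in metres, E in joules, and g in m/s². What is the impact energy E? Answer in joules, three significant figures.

Rearranging: E = [D / (0.006 · g^-0.16)]^(1/0.315).
D = 24600 m.
g^-0.16 = 1.31^-0.16 = 0.9577
D / (0.006 × 0.9577) = 24600 / (5.746 × 10^-3) = 4.281 × 10^6
E = (4.281 × 10^6)^3.1746 = 1.129 × 10^21 J

E ≈ 1.13 × 10^21 J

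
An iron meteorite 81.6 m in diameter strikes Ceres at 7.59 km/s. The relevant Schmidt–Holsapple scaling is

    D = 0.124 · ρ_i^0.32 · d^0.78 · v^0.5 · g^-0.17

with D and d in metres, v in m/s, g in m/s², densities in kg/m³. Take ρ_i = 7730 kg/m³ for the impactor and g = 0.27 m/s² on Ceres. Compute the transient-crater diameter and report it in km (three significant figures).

In SI units: v = 7590 m/s.
ρ_i^0.32 = 7730^0.32 = 17.55
d^0.78 = 81.6^0.78 = 30.98
v^0.5 = 7590^0.5 = 87.12
g^-0.17 = 0.27^-0.17 = 1.249
D = 0.124 × 17.55 × 30.98 × 87.12 × 1.249 = 7336 m
   = 7.336 km

D ≈ 7.34 km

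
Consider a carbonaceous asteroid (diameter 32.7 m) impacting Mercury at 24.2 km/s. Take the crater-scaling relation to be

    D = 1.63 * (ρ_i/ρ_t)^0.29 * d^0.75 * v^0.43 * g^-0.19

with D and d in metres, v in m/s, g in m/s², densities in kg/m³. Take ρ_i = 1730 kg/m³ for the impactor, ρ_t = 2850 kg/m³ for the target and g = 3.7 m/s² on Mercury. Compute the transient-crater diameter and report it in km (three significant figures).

In SI units: v = 24200 m/s.
(ρ_i/ρ_t)^0.29 = (1730/2850)^0.29 = 0.8652
d^0.75 = 32.7^0.75 = 13.67
v^0.43 = 24200^0.43 = 76.74
g^-0.19 = 3.7^-0.19 = 0.7799
D = 1.63 × 0.8652 × 13.67 × 76.74 × 0.7799 = 1154 m
   = 1.154 km

D ≈ 1.15 km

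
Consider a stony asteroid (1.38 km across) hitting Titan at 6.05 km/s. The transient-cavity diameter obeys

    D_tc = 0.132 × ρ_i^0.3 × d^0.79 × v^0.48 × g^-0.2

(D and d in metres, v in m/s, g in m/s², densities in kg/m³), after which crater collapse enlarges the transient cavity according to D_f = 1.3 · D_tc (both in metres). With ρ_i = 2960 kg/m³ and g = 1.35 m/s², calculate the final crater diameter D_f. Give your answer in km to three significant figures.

In SI: d = 1380 m, v = 6050 m/s.
ρ_i^0.3 = 2960^0.3 = 11.00
d^0.79 = 1380^0.79 = 302.3
v^0.48 = 6050^0.48 = 65.35
g^-0.2 = 1.35^-0.2 = 0.9417
D_tc = 0.132 × 11.00 × 302.3 × 65.35 × 0.9417 = 27010 m
D_f = 1.3 × 27010 = 35113 m
     = 35.11 km

D_f ≈ 35.1 km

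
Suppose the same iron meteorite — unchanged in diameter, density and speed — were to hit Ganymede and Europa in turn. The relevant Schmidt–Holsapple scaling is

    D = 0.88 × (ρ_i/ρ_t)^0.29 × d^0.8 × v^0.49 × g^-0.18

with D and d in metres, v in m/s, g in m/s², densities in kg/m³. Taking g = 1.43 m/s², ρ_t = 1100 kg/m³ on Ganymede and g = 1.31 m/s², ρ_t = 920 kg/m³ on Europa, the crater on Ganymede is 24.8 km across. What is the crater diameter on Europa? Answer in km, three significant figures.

The impactor-only factors (d, v, ρ_i) cancel in the ratio, leaving D_Europa/D_Ganymede = (g_Europa/g_Ganymede)^-0.18 · (ρ_t,Ganymede/ρ_t,Europa)^0.29.
(1.31/1.43)^-0.18 = 0.9161^-0.18 = 1.016
(1100/920)^0.29 = 1.196^0.29 = 1.053
Ratio = 1.016 × 1.053 = 1.070
D_Europa = 1.070 × 24.8 km = 26.5 km

D ≈ 26.5 km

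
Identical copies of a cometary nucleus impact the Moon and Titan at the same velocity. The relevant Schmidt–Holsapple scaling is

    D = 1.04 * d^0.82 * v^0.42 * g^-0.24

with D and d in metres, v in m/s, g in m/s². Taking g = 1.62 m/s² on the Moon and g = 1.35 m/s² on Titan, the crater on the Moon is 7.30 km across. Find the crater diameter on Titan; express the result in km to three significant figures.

D ≈ 7.63 km

All impactor-dependent factors cancel in the ratio, leaving D_Titan/D_Moon = (g_Titan/g_Moon)^-0.24.
(1.35/1.62)^-0.24 = 0.8333^-0.24 = 1.045
D_Titan = 1.045 × 7.30 km = 7.63 km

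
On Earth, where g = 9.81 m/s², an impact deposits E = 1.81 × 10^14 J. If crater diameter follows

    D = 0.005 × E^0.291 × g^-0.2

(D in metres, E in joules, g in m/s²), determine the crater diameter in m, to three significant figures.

E^0.291 = (1.81 × 10^14)^0.291 = 1.409 × 10^4
g^-0.2 = 9.81^-0.2 = 0.6334
D = 0.005 × 1.409 × 10^4 × 0.6334 = 44.62 m

D ≈ 44.6 m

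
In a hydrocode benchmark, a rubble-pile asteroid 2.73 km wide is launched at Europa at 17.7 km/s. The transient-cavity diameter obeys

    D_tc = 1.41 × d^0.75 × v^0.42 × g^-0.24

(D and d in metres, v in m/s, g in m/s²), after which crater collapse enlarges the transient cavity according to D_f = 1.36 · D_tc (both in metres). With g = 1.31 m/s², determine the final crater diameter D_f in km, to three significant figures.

D_f ≈ 41.3 km

In SI: d = 2730 m, v = 17700 m/s.
d^0.75 = 2730^0.75 = 377.7
v^0.42 = 17700^0.42 = 60.83
g^-0.24 = 1.31^-0.24 = 0.9372
D_tc = 1.41 × 377.7 × 60.83 × 0.9372 = 30360 m
D_f = 1.36 × 30360 = 41290 m
     = 41.29 km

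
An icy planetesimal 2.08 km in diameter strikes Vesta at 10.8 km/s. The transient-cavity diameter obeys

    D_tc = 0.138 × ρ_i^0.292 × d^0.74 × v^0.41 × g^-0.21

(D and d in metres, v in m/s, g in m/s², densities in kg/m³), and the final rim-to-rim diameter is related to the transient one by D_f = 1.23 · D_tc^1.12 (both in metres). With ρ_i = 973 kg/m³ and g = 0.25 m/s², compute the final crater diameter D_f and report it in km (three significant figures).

D_f ≈ 70.4 km

In SI: d = 2080 m, v = 10800 m/s.
ρ_i^0.292 = 973^0.292 = 7.456
d^0.74 = 2080^0.74 = 285.3
v^0.41 = 10800^0.41 = 45.05
g^-0.21 = 0.25^-0.21 = 1.338
D_tc = 0.138 × 7.456 × 285.3 × 45.05 × 1.338 = 17690 m
D_f = 1.23 × (17690)^1.12 = 70366 m
     = 70.37 km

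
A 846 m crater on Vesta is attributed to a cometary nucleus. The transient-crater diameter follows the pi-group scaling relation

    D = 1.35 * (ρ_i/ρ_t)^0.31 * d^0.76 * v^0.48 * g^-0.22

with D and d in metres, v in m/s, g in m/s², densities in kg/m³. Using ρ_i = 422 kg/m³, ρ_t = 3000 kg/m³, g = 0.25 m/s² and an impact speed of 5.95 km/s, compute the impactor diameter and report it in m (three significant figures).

Rearranging for d: d = [D / (1.35 · (422/3000)^0.31 · 5950^0.48 · 0.25^-0.22)]^(1/0.76).
(422/3000)^0.31 = 0.5444
5950^0.48 = 64.83
0.25^-0.22 = 1.357
Denominator = 1.35 × 0.5444 × 64.83 × 1.357 = 64.66
D / 64.66 = 846 / 64.66 = 13.08
d = 13.08^(1/0.76) = 13.08^1.3158 = 29.46 m

d ≈ 29.5 m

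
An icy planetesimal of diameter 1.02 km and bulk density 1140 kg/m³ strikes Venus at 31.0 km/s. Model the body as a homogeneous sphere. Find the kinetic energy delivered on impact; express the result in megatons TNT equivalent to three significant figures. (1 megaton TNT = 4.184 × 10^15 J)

d = 1020 m; v = 31000 m/s.
Mass m = (π/6) ρ d³ = (π/6) × 1140 × (1020)³ = 6.334 × 10^11 kg
E = ½ m v² = 0.5 × 6.334 × 10^11 × (31000)² = 3.043 × 10^20 J
   = 3.043 × 10^20 / 4.184×10^15 = 72729 Mt

E ≈ 72700 Mt TNT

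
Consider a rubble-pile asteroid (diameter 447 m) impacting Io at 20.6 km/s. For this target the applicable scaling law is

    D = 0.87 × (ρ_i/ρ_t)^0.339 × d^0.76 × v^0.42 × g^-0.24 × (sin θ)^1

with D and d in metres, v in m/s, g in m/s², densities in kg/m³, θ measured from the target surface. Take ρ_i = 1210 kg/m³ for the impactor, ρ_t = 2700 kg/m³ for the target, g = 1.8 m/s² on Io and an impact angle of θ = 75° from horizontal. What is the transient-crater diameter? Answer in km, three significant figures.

In SI units: v = 20600 m/s.
(ρ_i/ρ_t)^0.339 = (1210/2700)^0.339 = 0.7618
d^0.76 = 447^0.76 = 103.3
v^0.42 = 20600^0.42 = 64.84
g^-0.24 = 1.8^-0.24 = 0.8684
(sin 75°)^1 = 0.9659^1 = 0.9659
D = 0.87 × 0.7618 × 103.3 × 64.84 × 0.8684 × 0.9659 = 3724 m
   = 3.724 km

D ≈ 3.72 km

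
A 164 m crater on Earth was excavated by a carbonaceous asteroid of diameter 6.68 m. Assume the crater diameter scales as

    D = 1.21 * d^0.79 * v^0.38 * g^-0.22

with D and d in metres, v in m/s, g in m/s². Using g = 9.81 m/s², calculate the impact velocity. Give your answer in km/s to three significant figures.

Rearranging for v: v = [D / (1.21 · 6.68^0.79 · 9.81^-0.22)]^(1/0.38).
6.68^0.79 = 4.483
9.81^-0.22 = 0.6051
Denominator = 1.21 × 4.483 × 0.6051 = 3.282
D / 3.282 = 164 / 3.282 = 49.97
v = 49.97^(1/0.38) = 49.97^2.6316 = 29534 m/s

v ≈ 29.5 km/s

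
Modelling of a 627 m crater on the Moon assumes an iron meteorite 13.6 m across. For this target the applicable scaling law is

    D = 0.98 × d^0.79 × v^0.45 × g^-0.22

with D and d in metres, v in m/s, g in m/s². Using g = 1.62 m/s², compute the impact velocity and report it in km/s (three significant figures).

Rearranging for v: v = [D / (0.98 · 13.6^0.79 · 1.62^-0.22)]^(1/0.45).
13.6^0.79 = 7.861
1.62^-0.22 = 0.8993
Denominator = 0.98 × 7.861 × 0.8993 = 6.928
D / 6.928 = 627 / 6.928 = 90.50
v = 90.50^(1/0.45) = 90.50^2.2222 = 22288 m/s

v ≈ 22.3 km/s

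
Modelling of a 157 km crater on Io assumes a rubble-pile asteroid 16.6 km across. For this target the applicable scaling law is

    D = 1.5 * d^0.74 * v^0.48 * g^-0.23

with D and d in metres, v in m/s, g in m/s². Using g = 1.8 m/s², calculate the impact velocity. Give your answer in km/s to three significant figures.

Rearranging for v: v = [D / (1.5 · 16600^0.74 · 1.8^-0.23)]^(1/0.48).
D = 157000 m.
16600^0.74 = 1327
1.8^-0.23 = 0.8735
Denominator = 1.5 × 1327 × 0.8735 = 1739
D / 1739 = 157000 / 1739 = 90.28
v = 90.28^(1/0.48) = 90.28^2.0833 = 11860 m/s

v ≈ 11.9 km/s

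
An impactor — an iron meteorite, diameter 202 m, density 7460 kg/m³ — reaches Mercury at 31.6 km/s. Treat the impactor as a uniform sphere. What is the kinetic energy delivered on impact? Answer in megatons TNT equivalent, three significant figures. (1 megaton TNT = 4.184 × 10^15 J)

E ≈ 3840 Mt TNT

v = 31600 m/s.
Mass m = (π/6) ρ d³ = (π/6) × 7460 × (202)³ = 3.220 × 10^10 kg
E = ½ m v² = 0.5 × 3.220 × 10^10 × (31600)² = 1.608 × 10^19 J
   = 1.608 × 10^19 / 4.184×10^15 = 3843 Mt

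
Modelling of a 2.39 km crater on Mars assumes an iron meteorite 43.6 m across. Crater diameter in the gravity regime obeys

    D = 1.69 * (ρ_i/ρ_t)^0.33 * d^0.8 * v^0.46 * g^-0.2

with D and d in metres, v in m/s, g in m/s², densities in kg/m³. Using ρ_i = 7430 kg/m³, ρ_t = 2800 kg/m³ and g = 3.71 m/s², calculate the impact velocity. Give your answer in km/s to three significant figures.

Rearranging for v: v = [D / (1.69 · (7430/2800)^0.33 · 43.6^0.8 · 3.71^-0.2)]^(1/0.46).
D = 2390 m.
(7430/2800)^0.33 = 1.380
43.6^0.8 = 20.49
3.71^-0.2 = 0.7694
Denominator = 1.69 × 1.380 × 20.49 × 0.7694 = 36.77
D / 36.77 = 2390 / 36.77 = 65.00
v = 65.00^(1/0.46) = 65.00^2.1739 = 8732 m/s

v ≈ 8.73 km/s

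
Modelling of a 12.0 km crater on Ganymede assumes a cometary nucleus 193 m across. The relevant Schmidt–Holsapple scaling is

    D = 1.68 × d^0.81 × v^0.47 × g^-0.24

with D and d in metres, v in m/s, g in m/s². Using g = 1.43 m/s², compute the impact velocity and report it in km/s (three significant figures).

v ≈ 21.9 km/s

Rearranging for v: v = [D / (1.68 · 193^0.81 · 1.43^-0.24)]^(1/0.47).
D = 12000 m.
193^0.81 = 71.01
1.43^-0.24 = 0.9177
Denominator = 1.68 × 71.01 × 0.9177 = 109.5
D / 109.5 = 12000 / 109.5 = 109.6
v = 109.6^(1/0.47) = 109.6^2.1277 = 21883 m/s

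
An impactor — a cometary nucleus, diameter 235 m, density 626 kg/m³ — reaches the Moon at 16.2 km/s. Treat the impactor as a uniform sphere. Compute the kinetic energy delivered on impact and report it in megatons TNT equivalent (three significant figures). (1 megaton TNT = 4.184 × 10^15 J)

v = 16200 m/s.
Mass m = (π/6) ρ d³ = (π/6) × 626 × (235)³ = 4.254 × 10^9 kg
E = ½ m v² = 0.5 × 4.254 × 10^9 × (16200)² = 5.582 × 10^17 J
   = 5.582 × 10^17 / 4.184×10^15 = 133.4 Mt

E ≈ 133 Mt TNT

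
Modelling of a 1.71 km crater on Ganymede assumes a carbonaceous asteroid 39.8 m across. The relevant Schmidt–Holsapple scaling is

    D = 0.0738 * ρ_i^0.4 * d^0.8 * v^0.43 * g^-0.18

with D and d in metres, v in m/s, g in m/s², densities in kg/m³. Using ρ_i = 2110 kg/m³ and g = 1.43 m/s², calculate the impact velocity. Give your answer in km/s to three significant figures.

Rearranging for v: v = [D / (0.0738 · 2110^0.4 · 39.8^0.8 · 1.43^-0.18)]^(1/0.43).
D = 1710 m.
2110^0.4 = 21.37
39.8^0.8 = 19.05
1.43^-0.18 = 0.9376
Denominator = 0.0738 × 21.37 × 19.05 × 0.9376 = 28.17
D / 28.17 = 1710 / 28.17 = 60.70
v = 60.70^(1/0.43) = 60.70^2.3256 = 14028 m/s

v ≈ 14.0 km/s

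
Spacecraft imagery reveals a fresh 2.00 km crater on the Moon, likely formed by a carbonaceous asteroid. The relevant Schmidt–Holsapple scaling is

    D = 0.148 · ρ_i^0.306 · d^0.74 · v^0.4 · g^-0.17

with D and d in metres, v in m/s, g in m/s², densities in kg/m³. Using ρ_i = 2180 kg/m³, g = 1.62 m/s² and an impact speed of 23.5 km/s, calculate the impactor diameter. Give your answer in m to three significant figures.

d ≈ 77.1 m

Rearranging for d: d = [D / (0.148 · 2180^0.306 · 23500^0.4 · 1.62^-0.17)]^(1/0.74).
D = 2000 m.
2180^0.306 = 10.51
23500^0.4 = 56.03
1.62^-0.17 = 0.9213
Denominator = 0.148 × 10.51 × 56.03 × 0.9213 = 80.29
D / 80.29 = 2000 / 80.29 = 24.91
d = 24.91^(1/0.74) = 24.91^1.3514 = 77.10 m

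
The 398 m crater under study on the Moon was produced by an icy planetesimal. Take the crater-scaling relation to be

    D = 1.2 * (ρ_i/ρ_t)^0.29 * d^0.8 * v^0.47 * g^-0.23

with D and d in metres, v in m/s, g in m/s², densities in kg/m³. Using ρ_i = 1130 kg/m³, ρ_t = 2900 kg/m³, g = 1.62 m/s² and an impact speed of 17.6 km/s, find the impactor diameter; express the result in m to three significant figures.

Rearranging for d: d = [D / (1.2 · (1130/2900)^0.29 · 17600^0.47 · 1.62^-0.23)]^(1/0.8).
(1130/2900)^0.29 = 0.7608
17600^0.47 = 98.94
1.62^-0.23 = 0.8950
Denominator = 1.2 × 0.7608 × 98.94 × 0.8950 = 80.84
D / 80.84 = 398 / 80.84 = 4.923
d = 4.923^(1/0.8) = 4.923^1.25 = 7.333 m

d ≈ 7.33 m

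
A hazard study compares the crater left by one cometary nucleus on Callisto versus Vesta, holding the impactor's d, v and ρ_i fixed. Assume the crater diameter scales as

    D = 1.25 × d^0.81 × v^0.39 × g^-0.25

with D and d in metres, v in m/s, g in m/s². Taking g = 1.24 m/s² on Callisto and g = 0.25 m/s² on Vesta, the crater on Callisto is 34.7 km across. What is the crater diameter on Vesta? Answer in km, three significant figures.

All impactor-dependent factors cancel in the ratio, leaving D_Vesta/D_Callisto = (g_Vesta/g_Callisto)^-0.25.
(0.25/1.24)^-0.25 = 0.2016^-0.25 = 1.492
D_Vesta = 1.492 × 34.7 km = 51.8 km

D ≈ 51.8 km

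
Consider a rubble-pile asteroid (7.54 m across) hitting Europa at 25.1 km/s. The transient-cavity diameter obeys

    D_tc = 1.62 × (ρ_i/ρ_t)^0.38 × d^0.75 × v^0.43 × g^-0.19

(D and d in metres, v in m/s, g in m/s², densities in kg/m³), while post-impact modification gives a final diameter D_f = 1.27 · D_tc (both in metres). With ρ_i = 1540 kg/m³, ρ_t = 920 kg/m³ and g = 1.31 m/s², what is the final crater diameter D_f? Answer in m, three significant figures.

D_f ≈ 843 m

v = 25100 m/s.
(ρ_i/ρ_t)^0.38 = (1540/920)^0.38 = 1.216
d^0.75 = 7.54^0.75 = 4.550
v^0.43 = 25100^0.43 = 77.96
g^-0.19 = 1.31^-0.19 = 0.9500
D_tc = 1.62 × 1.216 × 4.550 × 77.96 × 0.9500 = 663.8 m
D_f = 1.27 × 663.8 = 843.0 m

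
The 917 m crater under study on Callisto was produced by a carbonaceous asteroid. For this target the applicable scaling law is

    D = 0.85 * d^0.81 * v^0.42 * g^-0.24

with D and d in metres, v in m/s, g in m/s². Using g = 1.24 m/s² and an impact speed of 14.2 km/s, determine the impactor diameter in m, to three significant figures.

d ≈ 41.6 m

Rearranging for d: d = [D / (0.85 · 14200^0.42 · 1.24^-0.24)]^(1/0.81).
14200^0.42 = 55.46
1.24^-0.24 = 0.9497
Denominator = 0.85 × 55.46 × 0.9497 = 44.77
D / 44.77 = 917 / 44.77 = 20.48
d = 20.48^(1/0.81) = 20.48^1.2346 = 41.59 m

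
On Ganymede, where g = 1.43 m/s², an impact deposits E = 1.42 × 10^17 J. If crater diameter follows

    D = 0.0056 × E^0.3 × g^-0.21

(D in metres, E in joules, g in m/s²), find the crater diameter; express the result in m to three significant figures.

D ≈ 727 m

E^0.3 = (1.42 × 10^17)^0.3 = 1.399 × 10^5
g^-0.21 = 1.43^-0.21 = 0.9276
D = 0.0056 × 1.399 × 10^5 × 0.9276 = 726.7 m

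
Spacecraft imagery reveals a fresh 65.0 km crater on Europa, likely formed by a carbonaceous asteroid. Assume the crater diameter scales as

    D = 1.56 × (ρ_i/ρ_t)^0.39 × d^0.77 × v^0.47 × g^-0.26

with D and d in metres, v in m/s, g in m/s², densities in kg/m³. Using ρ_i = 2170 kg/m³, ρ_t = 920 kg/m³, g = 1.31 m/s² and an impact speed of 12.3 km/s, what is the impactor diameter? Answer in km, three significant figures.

d ≈ 2.26 km

Rearranging for d: d = [D / (1.56 · (2170/920)^0.39 · 12300^0.47 · 1.31^-0.26)]^(1/0.77).
D = 65000 m.
(2170/920)^0.39 = 1.397
12300^0.47 = 83.61
1.31^-0.26 = 0.9322
Denominator = 1.56 × 1.397 × 83.61 × 0.9322 = 169.9
D / 169.9 = 65000 / 169.9 = 382.6
d = 382.6^(1/0.77) = 382.6^1.2987 = 2261 m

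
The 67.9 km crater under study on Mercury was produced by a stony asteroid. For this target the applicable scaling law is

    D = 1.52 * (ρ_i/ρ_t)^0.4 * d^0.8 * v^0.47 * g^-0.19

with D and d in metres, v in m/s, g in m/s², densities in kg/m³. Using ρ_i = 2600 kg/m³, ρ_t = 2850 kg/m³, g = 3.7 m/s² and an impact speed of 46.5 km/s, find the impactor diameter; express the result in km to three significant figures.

d ≈ 1.68 km

Rearranging for d: d = [D / (1.52 · (2600/2850)^0.4 · 46500^0.47 · 3.7^-0.19)]^(1/0.8).
D = 67900 m.
(2600/2850)^0.4 = 0.9639
46500^0.47 = 156.2
3.7^-0.19 = 0.7799
Denominator = 1.52 × 0.9639 × 156.2 × 0.7799 = 178.5
D / 178.5 = 67900 / 178.5 = 380.4
d = 380.4^(1/0.8) = 380.4^1.25 = 1680 m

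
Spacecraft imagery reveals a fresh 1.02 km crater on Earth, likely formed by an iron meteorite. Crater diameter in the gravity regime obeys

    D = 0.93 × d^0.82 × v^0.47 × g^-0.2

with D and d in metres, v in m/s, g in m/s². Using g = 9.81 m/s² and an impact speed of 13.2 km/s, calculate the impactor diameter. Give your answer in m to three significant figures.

Rearranging for d: d = [D / (0.93 · 13200^0.47 · 9.81^-0.2)]^(1/0.82).
D = 1020 m.
13200^0.47 = 86.43
9.81^-0.2 = 0.6334
Denominator = 0.93 × 86.43 × 0.6334 = 50.91
D / 50.91 = 1020 / 50.91 = 20.04
d = 20.04^(1/0.82) = 20.04^1.2195 = 38.70 m

d ≈ 38.7 m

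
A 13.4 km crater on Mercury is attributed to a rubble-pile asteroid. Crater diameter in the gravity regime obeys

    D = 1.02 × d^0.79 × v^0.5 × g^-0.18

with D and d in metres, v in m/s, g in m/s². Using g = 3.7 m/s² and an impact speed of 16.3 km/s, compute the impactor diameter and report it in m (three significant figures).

d ≈ 475 m

Rearranging for d: d = [D / (1.02 · 16300^0.5 · 3.7^-0.18)]^(1/0.79).
D = 13400 m.
16300^0.5 = 127.7
3.7^-0.18 = 0.7902
Denominator = 1.02 × 127.7 × 0.7902 = 102.9
D / 102.9 = 13400 / 102.9 = 130.2
d = 130.2^(1/0.79) = 130.2^1.2658 = 475.0 m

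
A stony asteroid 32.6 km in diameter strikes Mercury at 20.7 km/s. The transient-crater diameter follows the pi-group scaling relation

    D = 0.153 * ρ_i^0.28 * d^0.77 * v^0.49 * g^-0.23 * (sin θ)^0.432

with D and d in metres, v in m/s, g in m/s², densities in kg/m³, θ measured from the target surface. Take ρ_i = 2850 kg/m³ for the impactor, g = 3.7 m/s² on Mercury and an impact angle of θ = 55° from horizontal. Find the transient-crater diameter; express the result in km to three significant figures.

In SI units: d = 32600 m, v = 20700 m/s.
ρ_i^0.28 = 2850^0.28 = 9.276
d^0.77 = 32600^0.77 = 2987
v^0.49 = 20700^0.49 = 130.3
g^-0.23 = 3.7^-0.23 = 0.7401
(sin 55°)^0.432 = 0.8192^0.432 = 0.9175
D = 0.153 × 9.276 × 2987 × 130.3 × 0.7401 × 0.9175 = 3.751 × 10^5 m
   = 375.1 km

D ≈ 375 km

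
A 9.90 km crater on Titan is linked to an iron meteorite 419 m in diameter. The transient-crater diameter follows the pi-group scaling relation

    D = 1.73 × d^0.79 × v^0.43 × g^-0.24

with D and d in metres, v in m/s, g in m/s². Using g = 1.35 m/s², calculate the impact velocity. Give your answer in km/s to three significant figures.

v ≈ 9.86 km/s

Rearranging for v: v = [D / (1.73 · 419^0.79 · 1.35^-0.24)]^(1/0.43).
D = 9900 m.
419^0.79 = 117.9
1.35^-0.24 = 0.9305
Denominator = 1.73 × 117.9 × 0.9305 = 189.8
D / 189.8 = 9900 / 189.8 = 52.16
v = 52.16^(1/0.43) = 52.16^2.3256 = 9859 m/s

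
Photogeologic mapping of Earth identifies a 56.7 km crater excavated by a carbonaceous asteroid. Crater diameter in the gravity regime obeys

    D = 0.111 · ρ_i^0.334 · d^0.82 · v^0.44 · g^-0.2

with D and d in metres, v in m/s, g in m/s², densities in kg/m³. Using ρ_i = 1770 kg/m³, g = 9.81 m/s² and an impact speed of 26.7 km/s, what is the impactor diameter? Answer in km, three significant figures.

d ≈ 3.20 km

Rearranging for d: d = [D / (0.111 · 1770^0.334 · 26700^0.44 · 9.81^-0.2)]^(1/0.82).
D = 56700 m.
1770^0.334 = 12.16
26700^0.44 = 88.65
9.81^-0.2 = 0.6334
Denominator = 0.111 × 12.16 × 88.65 × 0.6334 = 75.79
D / 75.79 = 56700 / 75.79 = 748.1
d = 748.1^(1/0.82) = 748.1^1.2195 = 3197 m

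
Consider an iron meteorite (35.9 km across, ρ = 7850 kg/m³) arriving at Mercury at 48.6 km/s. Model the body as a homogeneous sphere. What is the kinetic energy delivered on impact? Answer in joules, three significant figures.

E ≈ 2.25 × 10^26 J

d = 35900 m; v = 48600 m/s.
Mass m = (π/6) ρ d³ = (π/6) × 7850 × (35900)³ = 1.902 × 10^17 kg
E = ½ m v² = 0.5 × 1.902 × 10^17 × (48600)² = 2.246 × 10^26 J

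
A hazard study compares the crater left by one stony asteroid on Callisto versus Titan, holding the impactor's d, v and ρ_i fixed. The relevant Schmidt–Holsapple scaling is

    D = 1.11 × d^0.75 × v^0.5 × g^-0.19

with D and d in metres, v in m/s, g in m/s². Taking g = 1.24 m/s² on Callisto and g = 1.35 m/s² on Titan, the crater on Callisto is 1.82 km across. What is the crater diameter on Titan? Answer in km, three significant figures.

All impactor-dependent factors cancel in the ratio, leaving D_Titan/D_Callisto = (g_Titan/g_Callisto)^-0.19.
(1.35/1.24)^-0.19 = 1.089^-0.19 = 0.9839
D_Titan = 0.9839 × 1.82 km = 1.79 km

D ≈ 1.79 km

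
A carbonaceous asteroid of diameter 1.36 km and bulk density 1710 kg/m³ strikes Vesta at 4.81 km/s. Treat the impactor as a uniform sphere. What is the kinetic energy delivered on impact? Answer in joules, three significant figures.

d = 1360 m; v = 4810 m/s.
Mass m = (π/6) ρ d³ = (π/6) × 1710 × (1360)³ = 2.252 × 10^12 kg
E = ½ m v² = 0.5 × 2.252 × 10^12 × (4810)² = 2.605 × 10^19 J

E ≈ 2.61 × 10^19 J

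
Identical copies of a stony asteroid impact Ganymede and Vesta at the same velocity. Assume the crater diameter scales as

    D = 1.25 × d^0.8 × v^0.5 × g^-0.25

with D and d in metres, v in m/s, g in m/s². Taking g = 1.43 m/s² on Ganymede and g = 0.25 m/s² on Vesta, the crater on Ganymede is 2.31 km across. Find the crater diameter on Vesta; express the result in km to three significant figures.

D ≈ 3.57 km

All impactor-dependent factors cancel in the ratio, leaving D_Vesta/D_Ganymede = (g_Vesta/g_Ganymede)^-0.25.
(0.25/1.43)^-0.25 = 0.1748^-0.25 = 1.547
D_Vesta = 1.547 × 2.31 km = 3.57 km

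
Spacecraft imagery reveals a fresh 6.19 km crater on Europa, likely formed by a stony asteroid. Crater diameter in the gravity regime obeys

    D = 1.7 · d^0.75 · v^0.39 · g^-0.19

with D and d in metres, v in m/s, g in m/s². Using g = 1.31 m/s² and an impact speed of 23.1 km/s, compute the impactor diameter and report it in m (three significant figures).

d ≈ 323 m

Rearranging for d: d = [D / (1.7 · 23100^0.39 · 1.31^-0.19)]^(1/0.75).
D = 6190 m.
23100^0.39 = 50.33
1.31^-0.19 = 0.9500
Denominator = 1.7 × 50.33 × 0.9500 = 81.28
D / 81.28 = 6190 / 81.28 = 76.16
d = 76.16^(1/0.75) = 76.16^1.3333 = 322.8 m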